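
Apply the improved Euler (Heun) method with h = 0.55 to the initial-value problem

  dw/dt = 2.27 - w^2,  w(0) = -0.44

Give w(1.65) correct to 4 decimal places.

1.1843

Heun: k1 = f(t_n, w_n); k2 = f(t_n + h, w_n + h·k1); w_{n+1} = w_n + (h/2)·(k1 + k2).
t=0.000000, w=-0.440000:
  k1 = f(0.000000, -0.440000) = 2.076400
  k2 = f(0.550000, 0.702020) = 1.777168
  w ← -0.440000 + (0.55/2)·(2.076400 + 1.777168) = 0.619731
t=0.550000, w=0.619731:
  k1 = f(0.550000, 0.619731) = 1.885933
  k2 = f(1.100000, 1.656994) = -0.475631
  w ← 0.619731 + (0.55/2)·(1.885933 + (-0.475631)) = 1.007564
t=1.100000, w=1.007564:
  k1 = f(1.100000, 1.007564) = 1.254814
  k2 = f(1.650000, 1.697712) = -0.612226
  w ← 1.007564 + (0.55/2)·(1.254814 + (-0.612226)) = 1.184276
w(1.65) ≈ 1.1843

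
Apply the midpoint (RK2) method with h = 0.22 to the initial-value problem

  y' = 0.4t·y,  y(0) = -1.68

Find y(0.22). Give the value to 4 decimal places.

-1.6963

Midpoint: k1 = f(t_n, y_n); k2 = f(t_n + h/2, y_n + (h/2)·k1); y_{n+1} = y_n + h·k2.
t=0.000000, y=-1.680000:
  k1 = f(0.000000, -1.680000) = 0.000000
  k2 = f(0.110000, -1.680000) = -0.073920
  y ← -1.680000 + 0.22·(-0.073920) = -1.696262
y(0.22) ≈ -1.6963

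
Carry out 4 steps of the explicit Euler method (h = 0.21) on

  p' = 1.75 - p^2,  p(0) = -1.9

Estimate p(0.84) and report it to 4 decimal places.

-8.6146

Euler: p_{n+1} = p_n + h·f(s_n, p_n).
s=0.000000, p=-1.900000: f=-1.860000 → p ← -1.900000 + 0.21·(-1.860000) = -2.290600
s=0.210000, p=-2.290600: f=-3.496848 → p ← -2.290600 + 0.21·(-3.496848) = -3.024938
s=0.420000, p=-3.024938: f=-7.400251 → p ← -3.024938 + 0.21·(-7.400251) = -4.578991
s=0.630000, p=-4.578991: f=-19.217157 → p ← -4.578991 + 0.21·(-19.217157) = -8.614594
p(0.84) ≈ -8.6146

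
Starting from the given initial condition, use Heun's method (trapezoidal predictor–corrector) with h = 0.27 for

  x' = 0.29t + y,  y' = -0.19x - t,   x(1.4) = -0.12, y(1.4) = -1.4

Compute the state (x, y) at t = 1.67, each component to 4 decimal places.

-0.4280, -1.8014

Heun on (x,y): k1 = f(t_n, state_n); k2 = f(t_n + h, state_n + h·k1); state_{n+1} = state_n + (h/2)·(k1 + k2).
1.400000: (-0.120000, -1.400000)
  k1 = (-0.994000, -1.377200)
  predictor → (-0.388380, -1.771844)
  k2 = (-1.287544, -1.596208)
  → (-0.428008, -1.801410)
(x(1.67), y(1.67)) ≈ (-0.4280, -1.8014)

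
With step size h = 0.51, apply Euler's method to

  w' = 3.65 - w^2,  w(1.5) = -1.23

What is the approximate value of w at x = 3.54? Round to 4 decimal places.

Euler: w_{n+1} = w_n + h·f(x_n, w_n).
x=1.500000, w=-1.230000: f=2.137100 → w ← -1.230000 + 0.51·2.137100 = -0.140079
x=2.010000, w=-0.140079: f=3.630378 → w ← -0.140079 + 0.51·3.630378 = 1.711414
x=2.520000, w=1.711414: f=0.721063 → w ← 1.711414 + 0.51·0.721063 = 2.079156
x=3.030000, w=2.079156: f=-0.672889 → w ← 2.079156 + 0.51·(-0.672889) = 1.735982
w(3.54) ≈ 1.7360

1.7360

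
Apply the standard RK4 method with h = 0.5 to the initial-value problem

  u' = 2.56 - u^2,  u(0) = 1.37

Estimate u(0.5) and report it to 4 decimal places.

1.5375

RK4: k1 = f(t_n, u_n); k2 = f(t_n + h/2, u_n + (h/2)·k1); k3 = f(t_n + h/2, u_n + (h/2)·k2); k4 = f(t_n + h, u_n + h·k3); u_{n+1} = u_n + (h/6)·(k1 + 2k2 + 2k3 + k4).
t=0.000000, u=1.370000:
  k1 = f(0.000000, 1.370000) = 0.683100
  k2 = f(0.250000, 1.540775) = 0.186012
  k3 = f(0.250000, 1.416503) = 0.553519
  k4 = f(0.500000, 1.646759) = -0.151817
  u ← 1.370000 + (0.5/6)·(k1 + 2k2 + 2k3 + k4) = 1.537529
u(0.5) ≈ 1.5375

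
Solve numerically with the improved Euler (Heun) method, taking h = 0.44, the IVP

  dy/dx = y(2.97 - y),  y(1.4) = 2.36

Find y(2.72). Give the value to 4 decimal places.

2.8823

Heun: k1 = f(x_n, y_n); k2 = f(x_n + h, y_n + h·k1); y_{n+1} = y_n + (h/2)·(k1 + k2).
x=1.400000, y=2.360000:
  k1 = f(1.400000, 2.360000) = 1.439600
  k2 = f(1.840000, 2.993424) = -0.070118
  y ← 2.360000 + (0.44/2)·(1.439600 + (-0.070118)) = 2.661286
x=1.840000, y=2.661286:
  k1 = f(1.840000, 2.661286) = 0.821576
  k2 = f(2.280000, 3.022780) = -0.159541
  y ← 2.661286 + (0.44/2)·(0.821576 + (-0.159541)) = 2.806934
x=2.280000, y=2.806934:
  k1 = f(2.280000, 2.806934) = 0.457716
  k2 = f(2.720000, 3.008329) = -0.115306
  y ← 2.806934 + (0.44/2)·(0.457716 + (-0.115306)) = 2.882264
y(2.72) ≈ 2.8823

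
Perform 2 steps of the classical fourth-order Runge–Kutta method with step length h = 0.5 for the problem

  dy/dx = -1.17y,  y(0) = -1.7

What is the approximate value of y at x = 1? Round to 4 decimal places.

RK4: k1 = f(x_n, y_n); k2 = f(x_n + h/2, y_n + (h/2)·k1); k3 = f(x_n + h/2, y_n + (h/2)·k2); k4 = f(x_n + h, y_n + h·k3); y_{n+1} = y_n + (h/6)·(k1 + 2k2 + 2k3 + k4).
x=0.000000, y=-1.700000:
  k1 = f(0.000000, -1.700000) = 1.989000
  k2 = f(0.250000, -1.202750) = 1.407217
  k3 = f(0.250000, -1.348196) = 1.577389
  k4 = f(0.500000, -0.911306) = 1.066228
  y ← -1.700000 + (0.5/6)·(k1 + 2k2 + 2k3 + k4) = -0.947963
x=0.500000, y=-0.947963:
  k1 = f(0.500000, -0.947963) = 1.109117
  k2 = f(0.750000, -0.670684) = 0.784700
  k3 = f(0.750000, -0.751788) = 0.879592
  k4 = f(1.000000, -0.508167) = 0.594556
  y ← -0.947963 + (0.5/6)·(k1 + 2k2 + 2k3 + k4) = -0.528608
y(1) ≈ -0.5286

-0.5286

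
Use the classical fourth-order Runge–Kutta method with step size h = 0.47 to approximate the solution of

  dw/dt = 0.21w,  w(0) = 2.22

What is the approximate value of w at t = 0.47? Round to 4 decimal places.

2.4503

RK4: k1 = f(t_n, w_n); k2 = f(t_n + h/2, w_n + (h/2)·k1); k3 = f(t_n + h/2, w_n + (h/2)·k2); k4 = f(t_n + h, w_n + h·k3); w_{n+1} = w_n + (h/6)·(k1 + 2k2 + 2k3 + k4).
t=0.000000, w=2.220000:
  k1 = f(0.000000, 2.220000) = 0.466200
  k2 = f(0.235000, 2.329557) = 0.489207
  k3 = f(0.235000, 2.334964) = 0.490342
  k4 = f(0.470000, 2.450461) = 0.514597
  w ← 2.220000 + (0.47/6)·(k1 + 2k2 + 2k3 + k4) = 2.450292
w(0.47) ≈ 2.4503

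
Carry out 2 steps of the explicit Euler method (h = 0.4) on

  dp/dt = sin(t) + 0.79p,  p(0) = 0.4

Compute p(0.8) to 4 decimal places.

0.8485

Euler: p_{n+1} = p_n + h·f(t_n, p_n).
t=0.000000, p=0.400000: f=0.316000 → p ← 0.400000 + 0.4·0.316000 = 0.526400
t=0.400000, p=0.526400: f=0.805274 → p ← 0.526400 + 0.4·0.805274 = 0.848510
p(0.8) ≈ 0.8485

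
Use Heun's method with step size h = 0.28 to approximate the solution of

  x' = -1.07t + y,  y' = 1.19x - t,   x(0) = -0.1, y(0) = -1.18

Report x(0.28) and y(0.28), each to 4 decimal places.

Heun on (x,y): k1 = f(t_n, state_n); k2 = f(t_n + h, state_n + h·k1); state_{n+1} = state_n + (h/2)·(k1 + k2).
0.000000: (-0.100000, -1.180000)
  k1 = (-1.180000, -0.119000)
  predictor → (-0.430400, -1.213320)
  k2 = (-1.512920, -0.792176)
  → (-0.477009, -1.307565)
(x(0.28), y(0.28)) ≈ (-0.4770, -1.3076)

-0.4770, -1.3076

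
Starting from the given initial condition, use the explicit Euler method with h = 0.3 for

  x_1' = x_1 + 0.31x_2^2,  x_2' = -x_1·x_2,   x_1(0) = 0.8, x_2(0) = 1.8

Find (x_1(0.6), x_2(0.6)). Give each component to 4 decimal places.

Euler on (x_1,x_2): x_1_{n+1} = x_1_n + h·x_1', x_2_{n+1} = x_2_n + h·x_2'.
0.000000: (0.800000, 1.800000); f=(1.804400, -1.440000) → (1.341320, 1.368000)
0.300000: (1.341320, 1.368000); f=(1.921461, -1.834926) → (1.917758, 0.817522)
(x_1(0.6), x_2(0.6)) ≈ (1.9178, 0.8175)

1.9178, 0.8175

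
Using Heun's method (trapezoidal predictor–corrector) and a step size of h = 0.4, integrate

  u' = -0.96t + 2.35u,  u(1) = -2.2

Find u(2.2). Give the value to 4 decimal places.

-36.5222

Heun: k1 = f(t_n, u_n); k2 = f(t_n + h, u_n + h·k1); u_{n+1} = u_n + (h/2)·(k1 + k2).
t=1.000000, u=-2.200000:
  k1 = f(1.000000, -2.200000) = -6.130000
  k2 = f(1.400000, -4.652000) = -12.276200
  u ← -2.200000 + (0.4/2)·(-6.130000 + (-12.276200)) = -5.881240
t=1.400000, u=-5.881240:
  k1 = f(1.400000, -5.881240) = -15.164914
  k2 = f(1.800000, -11.947206) = -29.803933
  u ← -5.881240 + (0.4/2)·(-15.164914 + (-29.803933)) = -14.875009
t=1.800000, u=-14.875009:
  k1 = f(1.800000, -14.875009) = -36.684272
  k2 = f(2.200000, -29.548718) = -71.551488
  u ← -14.875009 + (0.4/2)·(-36.684272 + (-71.551488)) = -36.522161
u(2.2) ≈ -36.5222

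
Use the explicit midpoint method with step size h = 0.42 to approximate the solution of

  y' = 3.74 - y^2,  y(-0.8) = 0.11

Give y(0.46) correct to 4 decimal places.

Midpoint: k1 = f(s_n, y_n); k2 = f(s_n + h/2, y_n + (h/2)·k1); y_{n+1} = y_n + h·k2.
s=-0.800000, y=0.110000:
  k1 = f(-0.800000, 0.110000) = 3.727900
  k2 = f(-0.590000, 0.892859) = 2.942803
  y ← 0.110000 + 0.42·2.942803 = 1.345977
s=-0.380000, y=1.345977:
  k1 = f(-0.380000, 1.345977) = 1.928345
  k2 = f(-0.170000, 1.750930) = 0.674245
  y ← 1.345977 + 0.42·0.674245 = 1.629160
s=0.040000, y=1.629160:
  k1 = f(0.040000, 1.629160) = 1.085837
  k2 = f(0.250000, 1.857186) = 0.290860
  y ← 1.629160 + 0.42·0.290860 = 1.751321
y(0.46) ≈ 1.7513

1.7513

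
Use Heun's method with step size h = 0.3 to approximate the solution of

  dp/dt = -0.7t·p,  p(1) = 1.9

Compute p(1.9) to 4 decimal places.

0.7756

Heun: k1 = f(t_n, p_n); k2 = f(t_n + h, p_n + h·k1); p_{n+1} = p_n + (h/2)·(k1 + k2).
t=1.000000, p=1.900000:
  k1 = f(1.000000, 1.900000) = -1.330000
  k2 = f(1.300000, 1.501000) = -1.365910
  p ← 1.900000 + (0.3/2)·(-1.330000 + (-1.365910)) = 1.495613
t=1.300000, p=1.495613:
  k1 = f(1.300000, 1.495613) = -1.361008
  k2 = f(1.600000, 1.087311) = -1.217788
  p ← 1.495613 + (0.3/2)·(-1.361008 + (-1.217788)) = 1.108794
t=1.600000, p=1.108794:
  k1 = f(1.600000, 1.108794) = -1.241849
  k2 = f(1.900000, 0.736239) = -0.979198
  p ← 1.108794 + (0.3/2)·(-1.241849 + (-0.979198)) = 0.775637
p(1.9) ≈ 0.7756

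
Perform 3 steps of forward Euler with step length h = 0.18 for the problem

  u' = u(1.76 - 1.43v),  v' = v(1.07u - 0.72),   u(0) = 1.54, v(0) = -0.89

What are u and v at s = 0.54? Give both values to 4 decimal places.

Euler on (u,v): u_{n+1} = u_n + h·u', v_{n+1} = v_n + h·v'.
0.000000: (1.540000, -0.890000); f=(4.670358, -0.825742) → (2.380664, -1.038634)
0.180000: (2.380664, -1.038634); f=(7.725842, -1.897906) → (3.771316, -1.380257)
0.360000: (3.771316, -1.380257); f=(14.081215, -4.575976) → (6.305935, -2.203932)
(u(0.54), v(0.54)) ≈ (6.3059, -2.2039)

6.3059, -2.2039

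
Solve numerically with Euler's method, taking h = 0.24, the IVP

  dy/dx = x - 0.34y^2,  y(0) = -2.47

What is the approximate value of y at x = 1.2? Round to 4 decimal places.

-8.9730

Euler: y_{n+1} = y_n + h·f(x_n, y_n).
x=0.000000, y=-2.470000: f=-2.074306 → y ← -2.470000 + 0.24·(-2.074306) = -2.967833
x=0.240000, y=-2.967833: f=-2.754732 → y ← -2.967833 + 0.24·(-2.754732) = -3.628969
x=0.480000, y=-3.628969: f=-3.997602 → y ← -3.628969 + 0.24·(-3.997602) = -4.588394
x=0.720000, y=-4.588394: f=-6.438141 → y ← -4.588394 + 0.24·(-6.438141) = -6.133547
x=0.960000, y=-6.133547: f=-11.830937 → y ← -6.133547 + 0.24·(-11.830937) = -8.972972
y(1.2) ≈ -8.9730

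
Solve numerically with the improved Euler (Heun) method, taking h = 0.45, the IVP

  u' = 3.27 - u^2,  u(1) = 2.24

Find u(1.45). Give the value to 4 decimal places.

2.1071

Heun: k1 = f(x_n, u_n); k2 = f(x_n + h, u_n + h·k1); u_{n+1} = u_n + (h/2)·(k1 + k2).
x=1.000000, u=2.240000:
  k1 = f(1.000000, 2.240000) = -1.747600
  k2 = f(1.450000, 1.453580) = 1.157105
  u ← 2.240000 + (0.45/2)·(-1.747600 + 1.157105) = 2.107139
u(1.45) ≈ 2.1071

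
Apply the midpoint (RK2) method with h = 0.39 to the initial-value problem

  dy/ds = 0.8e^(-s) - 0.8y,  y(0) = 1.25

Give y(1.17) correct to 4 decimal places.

0.8118

Midpoint: k1 = f(s_n, y_n); k2 = f(s_n + h/2, y_n + (h/2)·k1); y_{n+1} = y_n + h·k2.
s=0.000000, y=1.250000:
  k1 = f(0.000000, 1.250000) = -0.200000
  k2 = f(0.195000, 1.211000) = -0.310532
  y ← 1.250000 + 0.39·(-0.310532) = 1.128892
s=0.390000, y=1.128892:
  k1 = f(0.390000, 1.128892) = -0.361468
  k2 = f(0.585000, 1.058406) = -0.401040
  y ← 1.128892 + 0.39·(-0.401040) = 0.972487
s=0.780000, y=0.972487:
  k1 = f(0.780000, 0.972487) = -0.411265
  k2 = f(0.975000, 0.892290) = -0.412078
  y ← 0.972487 + 0.39·(-0.412078) = 0.811776
y(1.17) ≈ 0.8118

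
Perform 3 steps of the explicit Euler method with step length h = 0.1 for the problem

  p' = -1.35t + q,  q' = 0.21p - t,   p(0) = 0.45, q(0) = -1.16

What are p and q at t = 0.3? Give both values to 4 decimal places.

Euler on (p,q): p_{n+1} = p_n + h·p', q_{n+1} = q_n + h·q'.
0.000000: (0.450000, -1.160000); f=(-1.160000, 0.094500) → (0.334000, -1.150550)
0.100000: (0.334000, -1.150550); f=(-1.285550, -0.029860) → (0.205445, -1.153536)
0.200000: (0.205445, -1.153536); f=(-1.423536, -0.156857) → (0.063091, -1.169222)
(p(0.3), q(0.3)) ≈ (0.0631, -1.1692)

0.0631, -1.1692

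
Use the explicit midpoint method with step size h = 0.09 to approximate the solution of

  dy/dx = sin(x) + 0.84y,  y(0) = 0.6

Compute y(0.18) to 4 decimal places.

0.7146

Midpoint: k1 = f(x_n, y_n); k2 = f(x_n + h/2, y_n + (h/2)·k1); y_{n+1} = y_n + h·k2.
x=0.000000, y=0.600000:
  k1 = f(0.000000, 0.600000) = 0.504000
  k2 = f(0.045000, 0.622680) = 0.568036
  y ← 0.600000 + 0.09·0.568036 = 0.651123
x=0.090000, y=0.651123:
  k1 = f(0.090000, 0.651123) = 0.636822
  k2 = f(0.135000, 0.679780) = 0.705606
  y ← 0.651123 + 0.09·0.705606 = 0.714628
y(0.18) ≈ 0.7146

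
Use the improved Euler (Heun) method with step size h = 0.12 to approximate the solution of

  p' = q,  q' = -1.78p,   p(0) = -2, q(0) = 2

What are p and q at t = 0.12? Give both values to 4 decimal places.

-1.7344, 2.4016

Heun on (p,q): k1 = f(t_n, state_n); k2 = f(t_n + h, state_n + h·k1); state_{n+1} = state_n + (h/2)·(k1 + k2).
0.000000: (-2.000000, 2.000000)
  k1 = (2.000000, 3.560000)
  predictor → (-1.760000, 2.427200)
  k2 = (2.427200, 3.132800)
  → (-1.734368, 2.401568)
(p(0.12), q(0.12)) ≈ (-1.7344, 2.4016)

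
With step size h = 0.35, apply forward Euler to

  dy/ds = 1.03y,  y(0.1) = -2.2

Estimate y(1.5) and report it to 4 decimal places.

-7.5373

Euler: y_{n+1} = y_n + h·f(s_n, y_n).
s=0.100000, y=-2.200000: f=-2.266000 → y ← -2.200000 + 0.35·(-2.266000) = -2.993100
s=0.450000, y=-2.993100: f=-3.082893 → y ← -2.993100 + 0.35·(-3.082893) = -4.072113
s=0.800000, y=-4.072113: f=-4.194276 → y ← -4.072113 + 0.35·(-4.194276) = -5.540109
s=1.150000, y=-5.540109: f=-5.706312 → y ← -5.540109 + 0.35·(-5.706312) = -7.537318
y(1.5) ≈ -7.5373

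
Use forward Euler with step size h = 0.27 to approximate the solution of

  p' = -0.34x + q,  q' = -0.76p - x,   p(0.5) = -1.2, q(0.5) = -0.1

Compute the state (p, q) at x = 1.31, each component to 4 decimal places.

-1.4186, 0.0588

Euler on (p,q): p_{n+1} = p_n + h·p', q_{n+1} = q_n + h·q'.
0.500000: (-1.200000, -0.100000); f=(-0.270000, 0.412000) → (-1.272900, 0.011240)
0.770000: (-1.272900, 0.011240); f=(-0.250560, 0.197404) → (-1.340551, 0.064539)
1.040000: (-1.340551, 0.064539); f=(-0.289061, -0.021181) → (-1.418598, 0.058820)
(p(1.31), q(1.31)) ≈ (-1.4186, 0.0588)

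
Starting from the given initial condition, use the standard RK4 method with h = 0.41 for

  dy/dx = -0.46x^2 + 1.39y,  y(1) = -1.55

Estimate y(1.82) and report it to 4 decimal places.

-6.1295

RK4: k1 = f(x_n, y_n); k2 = f(x_n + h/2, y_n + (h/2)·k1); k3 = f(x_n + h/2, y_n + (h/2)·k2); k4 = f(x_n + h, y_n + h·k3); y_{n+1} = y_n + (h/6)·(k1 + 2k2 + 2k3 + k4).
x=1.000000, y=-1.550000:
  k1 = f(1.000000, -1.550000) = -2.614500
  k2 = f(1.205000, -2.085973) = -3.567433
  k3 = f(1.205000, -2.281324) = -3.838972
  k4 = f(1.410000, -3.123978) = -5.256856
  y ← -1.550000 + (0.41/6)·(k1 + 2k2 + 2k3 + k4) = -3.100085
x=1.410000, y=-3.100085:
  k1 = f(1.410000, -3.100085) = -5.223644
  k2 = f(1.615000, -4.170932) = -6.997378
  k3 = f(1.615000, -4.534547) = -7.502804
  k4 = f(1.820000, -6.176234) = -10.108670
  y ← -3.100085 + (0.41/6)·(k1 + 2k2 + 2k3 + k4) = -6.129484
y(1.82) ≈ -6.1295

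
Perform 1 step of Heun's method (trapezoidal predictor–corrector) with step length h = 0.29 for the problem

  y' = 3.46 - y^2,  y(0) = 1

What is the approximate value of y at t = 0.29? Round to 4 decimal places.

1.4327

Heun: k1 = f(t_n, y_n); k2 = f(t_n + h, y_n + h·k1); y_{n+1} = y_n + (h/2)·(k1 + k2).
t=0.000000, y=1.000000:
  k1 = f(0.000000, 1.000000) = 2.460000
  k2 = f(0.290000, 1.713400) = 0.524260
  y ← 1.000000 + (0.29/2)·(2.460000 + 0.524260) = 1.432718
y(0.29) ≈ 1.4327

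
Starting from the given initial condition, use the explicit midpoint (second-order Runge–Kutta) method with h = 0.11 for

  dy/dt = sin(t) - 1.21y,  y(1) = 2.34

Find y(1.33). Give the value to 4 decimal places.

1.8215

Midpoint: k1 = f(t_n, y_n); k2 = f(t_n + h/2, y_n + (h/2)·k1); y_{n+1} = y_n + h·k2.
t=1.000000, y=2.340000:
  k1 = f(1.000000, 2.340000) = -1.989929
  k2 = f(1.055000, 2.230554) = -1.829070
  y ← 2.340000 + 0.11·(-1.829070) = 2.138802
t=1.110000, y=2.138802:
  k1 = f(1.110000, 2.138802) = -1.692252
  k2 = f(1.165000, 2.045728) = -1.556543
  y ← 2.138802 + 0.11·(-1.556543) = 1.967583
t=1.220000, y=1.967583:
  k1 = f(1.220000, 1.967583) = -1.441676
  k2 = f(1.275000, 1.888290) = -1.328261
  y ← 1.967583 + 0.11·(-1.328261) = 1.821474
y(1.33) ≈ 1.8215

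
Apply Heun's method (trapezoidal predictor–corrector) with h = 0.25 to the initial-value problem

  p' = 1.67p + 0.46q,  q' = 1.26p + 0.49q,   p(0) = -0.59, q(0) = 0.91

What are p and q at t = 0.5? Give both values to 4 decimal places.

Heun on (p,q): k1 = f(t_n, state_n); k2 = f(t_n + h, state_n + h·k1); state_{n+1} = state_n + (h/2)·(k1 + k2).
0.000000: (-0.590000, 0.910000)
  k1 = (-0.566700, -0.297500)
  predictor → (-0.731675, 0.835625)
  k2 = (-0.837510, -0.512454)
  → (-0.765526, 0.808756)
0.250000: (-0.765526, 0.808756)
  k1 = (-0.906401, -0.568273)
  predictor → (-0.992127, 0.666688)
  k2 = (-1.350175, -0.923403)
  → (-1.047598, 0.622296)
(p(0.5), q(0.5)) ≈ (-1.0476, 0.6223)

-1.0476, 0.6223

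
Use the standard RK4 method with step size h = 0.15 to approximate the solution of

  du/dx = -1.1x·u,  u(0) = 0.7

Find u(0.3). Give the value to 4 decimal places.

0.6662

RK4: k1 = f(x_n, u_n); k2 = f(x_n + h/2, u_n + (h/2)·k1); k3 = f(x_n + h/2, u_n + (h/2)·k2); k4 = f(x_n + h, u_n + h·k3); u_{n+1} = u_n + (h/6)·(k1 + 2k2 + 2k3 + k4).
x=0.000000, u=0.700000:
  k1 = f(0.000000, 0.700000) = 0.000000
  k2 = f(0.075000, 0.700000) = -0.057750
  k3 = f(0.075000, 0.695669) = -0.057393
  k4 = f(0.150000, 0.691391) = -0.114080
  u ← 0.700000 + (0.15/6)·(k1 + 2k2 + 2k3 + k4) = 0.691391
x=0.150000, u=0.691391:
  k1 = f(0.150000, 0.691391) = -0.114079
  k2 = f(0.225000, 0.682835) = -0.169002
  k3 = f(0.225000, 0.678716) = -0.167982
  k4 = f(0.300000, 0.666194) = -0.219844
  u ← 0.691391 + (0.15/6)·(k1 + 2k2 + 2k3 + k4) = 0.666194
u(0.3) ≈ 0.6662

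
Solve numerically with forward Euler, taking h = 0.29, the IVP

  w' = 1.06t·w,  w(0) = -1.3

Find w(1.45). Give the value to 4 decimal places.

-2.8685

Euler: w_{n+1} = w_n + h·f(t_n, w_n).
t=0.000000, w=-1.300000: f=0.000000 → w ← -1.300000 + 0.29·0.000000 = -1.300000
t=0.290000, w=-1.300000: f=-0.399620 → w ← -1.300000 + 0.29·(-0.399620) = -1.415890
t=0.580000, w=-1.415890: f=-0.870489 → w ← -1.415890 + 0.29·(-0.870489) = -1.668332
t=0.870000, w=-1.668332: f=-1.538535 → w ← -1.668332 + 0.29·(-1.538535) = -2.114507
t=1.160000, w=-2.114507: f=-2.599998 → w ← -2.114507 + 0.29·(-2.599998) = -2.868506
w(1.45) ≈ -2.8685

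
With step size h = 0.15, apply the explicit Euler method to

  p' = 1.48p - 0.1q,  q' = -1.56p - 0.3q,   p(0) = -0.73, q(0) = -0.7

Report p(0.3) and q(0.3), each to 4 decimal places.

-1.0698, -0.2690

Euler on (p,q): p_{n+1} = p_n + h·p', q_{n+1} = q_n + h·q'.
0.000000: (-0.730000, -0.700000); f=(-1.010400, 1.348800) → (-0.881560, -0.497680)
0.150000: (-0.881560, -0.497680); f=(-1.254941, 1.524538) → (-1.069801, -0.268999)
(p(0.3), q(0.3)) ≈ (-1.0698, -0.2690)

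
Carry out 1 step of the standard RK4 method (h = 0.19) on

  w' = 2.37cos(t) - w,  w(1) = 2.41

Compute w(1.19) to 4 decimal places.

RK4: k1 = f(t_n, w_n); k2 = f(t_n + h/2, w_n + (h/2)·k1); k3 = f(t_n + h/2, w_n + (h/2)·k2); k4 = f(t_n + h, w_n + h·k3); w_{n+1} = w_n + (h/6)·(k1 + 2k2 + 2k3 + k4).
t=1.000000, w=2.410000:
  k1 = f(1.000000, 2.410000) = -1.129484
  k2 = f(1.095000, 2.302699) = -1.217129
  k3 = f(1.095000, 2.294373) = -1.208803
  k4 = f(1.190000, 2.180328) = -1.299494
  w ← 2.410000 + (0.19/6)·(k1 + 2k2 + 2k3 + k4) = 2.179440
w(1.19) ≈ 2.1794

2.1794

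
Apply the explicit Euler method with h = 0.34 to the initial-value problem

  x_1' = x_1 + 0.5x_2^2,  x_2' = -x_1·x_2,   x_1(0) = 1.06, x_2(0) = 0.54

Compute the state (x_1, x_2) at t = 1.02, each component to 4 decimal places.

2.6717, 0.0559

Euler on (x_1,x_2): x_1_{n+1} = x_1_n + h·x_1', x_2_{n+1} = x_2_n + h·x_2'.
0.000000: (1.060000, 0.540000); f=(1.205800, -0.572400) → (1.469972, 0.345384)
0.340000: (1.469972, 0.345384); f=(1.529617, -0.507705) → (1.990042, 0.172764)
0.680000: (1.990042, 0.172764); f=(2.004966, -0.343808) → (2.671730, 0.055870)
(x_1(1.02), x_2(1.02)) ≈ (2.6717, 0.0559)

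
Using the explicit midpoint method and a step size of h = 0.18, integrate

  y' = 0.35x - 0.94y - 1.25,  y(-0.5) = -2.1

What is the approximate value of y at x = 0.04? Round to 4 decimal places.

Midpoint: k1 = f(x_n, y_n); k2 = f(x_n + h/2, y_n + (h/2)·k1); y_{n+1} = y_n + h·k2.
x=-0.500000, y=-2.100000:
  k1 = f(-0.500000, -2.100000) = 0.549000
  k2 = f(-0.410000, -2.050590) = 0.534055
  y ← -2.100000 + 0.18·0.534055 = -2.003870
x=-0.320000, y=-2.003870:
  k1 = f(-0.320000, -2.003870) = 0.521638
  k2 = f(-0.230000, -1.956923) = 0.509007
  y ← -2.003870 + 0.18·0.509007 = -1.912249
x=-0.140000, y=-1.912249:
  k1 = f(-0.140000, -1.912249) = 0.498514
  k2 = f(-0.050000, -1.867383) = 0.487840
  y ← -1.912249 + 0.18·0.487840 = -1.824438
y(0.04) ≈ -1.8244

-1.8244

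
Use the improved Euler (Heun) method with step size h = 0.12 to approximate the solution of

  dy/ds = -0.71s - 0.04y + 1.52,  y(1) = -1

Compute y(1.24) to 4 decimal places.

Heun: k1 = f(s_n, y_n); k2 = f(s_n + h, y_n + h·k1); y_{n+1} = y_n + (h/2)·(k1 + k2).
s=1.000000, y=-1.000000:
  k1 = f(1.000000, -1.000000) = 0.850000
  k2 = f(1.120000, -0.898000) = 0.760720
  y ← -1.000000 + (0.12/2)·(0.850000 + 0.760720) = -0.903357
s=1.120000, y=-0.903357:
  k1 = f(1.120000, -0.903357) = 0.760934
  k2 = f(1.240000, -0.812045) = 0.672082
  y ← -0.903357 + (0.12/2)·(0.760934 + 0.672082) = -0.817376
y(1.24) ≈ -0.8174

-0.8174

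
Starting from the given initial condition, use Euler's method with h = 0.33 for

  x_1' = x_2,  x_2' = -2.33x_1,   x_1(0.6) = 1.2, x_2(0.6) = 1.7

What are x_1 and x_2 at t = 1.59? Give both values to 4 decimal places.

Euler on (x_1,x_2): x_1_{n+1} = x_1_n + h·x_1', x_2_{n+1} = x_2_n + h·x_2'.
0.600000: (1.200000, 1.700000); f=(1.700000, -2.796000) → (1.761000, 0.777320)
0.930000: (1.761000, 0.777320); f=(0.777320, -4.103130) → (2.017516, -0.576713)
1.260000: (2.017516, -0.576713); f=(-0.576713, -4.700811) → (1.827200, -2.127981)
(x_1(1.59), x_2(1.59)) ≈ (1.8272, -2.1280)

1.8272, -2.1280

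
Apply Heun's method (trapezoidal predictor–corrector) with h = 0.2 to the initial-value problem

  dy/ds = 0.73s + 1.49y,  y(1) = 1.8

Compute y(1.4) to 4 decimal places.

3.7044

Heun: k1 = f(s_n, y_n); k2 = f(s_n + h, y_n + h·k1); y_{n+1} = y_n + (h/2)·(k1 + k2).
s=1.000000, y=1.800000:
  k1 = f(1.000000, 1.800000) = 3.412000
  k2 = f(1.200000, 2.482400) = 4.574776
  y ← 1.800000 + (0.2/2)·(3.412000 + 4.574776) = 2.598678
s=1.200000, y=2.598678:
  k1 = f(1.200000, 2.598678) = 4.748030
  k2 = f(1.400000, 3.548284) = 6.308942
  y ← 2.598678 + (0.2/2)·(4.748030 + 6.308942) = 3.704375
y(1.4) ≈ 3.7044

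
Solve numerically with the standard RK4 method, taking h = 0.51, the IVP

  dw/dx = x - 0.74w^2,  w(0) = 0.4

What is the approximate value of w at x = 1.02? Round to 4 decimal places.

RK4: k1 = f(x_n, w_n); k2 = f(x_n + h/2, w_n + (h/2)·k1); k3 = f(x_n + h/2, w_n + (h/2)·k2); k4 = f(x_n + h, w_n + h·k3); w_{n+1} = w_n + (h/6)·(k1 + 2k2 + 2k3 + k4).
x=0.000000, w=0.400000:
  k1 = f(0.000000, 0.400000) = -0.118400
  k2 = f(0.255000, 0.369808) = 0.153799
  k3 = f(0.255000, 0.439219) = 0.112244
  k4 = f(0.510000, 0.457245) = 0.355286
  w ← 0.400000 + (0.51/6)·(k1 + 2k2 + 2k3 + k4) = 0.465363
x=0.510000, w=0.465363:
  k1 = f(0.510000, 0.465363) = 0.349744
  k2 = f(0.765000, 0.554547) = 0.537433
  k3 = f(0.765000, 0.602408) = 0.496457
  k4 = f(1.020000, 0.718556) = 0.637921
  w ← 0.465363 + (0.51/6)·(k1 + 2k2 + 2k3 + k4) = 0.725076
w(1.02) ≈ 0.7251

0.7251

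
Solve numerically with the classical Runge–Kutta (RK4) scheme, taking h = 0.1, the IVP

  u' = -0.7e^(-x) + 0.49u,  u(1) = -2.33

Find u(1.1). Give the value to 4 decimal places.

-2.4721

RK4: k1 = f(x_n, u_n); k2 = f(x_n + h/2, u_n + (h/2)·k1); k3 = f(x_n + h/2, u_n + (h/2)·k2); k4 = f(x_n + h, u_n + h·k3); u_{n+1} = u_n + (h/6)·(k1 + 2k2 + 2k3 + k4).
x=1.000000, u=-2.330000:
  k1 = f(1.000000, -2.330000) = -1.399216
  k2 = f(1.050000, -2.399961) = -1.420937
  k3 = f(1.050000, -2.401047) = -1.421469
  k4 = f(1.100000, -2.472147) = -1.444362
  u ← -2.330000 + (0.1/6)·(k1 + 2k2 + 2k3 + k4) = -2.472140
u(1.1) ≈ -2.4721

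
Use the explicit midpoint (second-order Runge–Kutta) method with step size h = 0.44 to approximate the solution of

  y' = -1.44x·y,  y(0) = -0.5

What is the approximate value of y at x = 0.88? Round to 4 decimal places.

Midpoint: k1 = f(x_n, y_n); k2 = f(x_n + h/2, y_n + (h/2)·k1); y_{n+1} = y_n + h·k2.
x=0.000000, y=-0.500000:
  k1 = f(0.000000, -0.500000) = 0.000000
  k2 = f(0.220000, -0.500000) = 0.158400
  y ← -0.500000 + 0.44·0.158400 = -0.430304
x=0.440000, y=-0.430304:
  k1 = f(0.440000, -0.430304) = 0.272641
  k2 = f(0.660000, -0.370323) = 0.351955
  y ← -0.430304 + 0.44·0.351955 = -0.275444
y(0.88) ≈ -0.2754

-0.2754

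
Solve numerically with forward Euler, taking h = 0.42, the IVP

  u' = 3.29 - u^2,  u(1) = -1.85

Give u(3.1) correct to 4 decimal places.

Euler: u_{n+1} = u_n + h·f(t_n, u_n).
t=1.000000, u=-1.850000: f=-0.132500 → u ← -1.850000 + 0.42·(-0.132500) = -1.905650
t=1.420000, u=-1.905650: f=-0.341502 → u ← -1.905650 + 0.42·(-0.341502) = -2.049081
t=1.840000, u=-2.049081: f=-0.908732 → u ← -2.049081 + 0.42·(-0.908732) = -2.430748
t=2.260000, u=-2.430748: f=-2.618537 → u ← -2.430748 + 0.42·(-2.618537) = -3.530534
t=2.680000, u=-3.530534: f=-9.174670 → u ← -3.530534 + 0.42·(-9.174670) = -7.383896
u(3.1) ≈ -7.3839

-7.3839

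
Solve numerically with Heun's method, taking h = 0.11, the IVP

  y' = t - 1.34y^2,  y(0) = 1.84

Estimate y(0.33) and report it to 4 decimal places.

1.0668

Heun: k1 = f(t_n, y_n); k2 = f(t_n + h, y_n + h·k1); y_{n+1} = y_n + (h/2)·(k1 + k2).
t=0.000000, y=1.840000:
  k1 = f(0.000000, 1.840000) = -4.536704
  k2 = f(0.110000, 1.340963) = -2.299562
  y ← 1.840000 + (0.11/2)·(-4.536704 + (-2.299562)) = 1.464005
t=0.110000, y=1.464005:
  k1 = f(0.110000, 1.464005) = -2.762038
  k2 = f(0.220000, 1.160181) = -1.583667
  y ← 1.464005 + (0.11/2)·(-2.762038 + (-1.583667)) = 1.224992
t=0.220000, y=1.224992:
  k1 = f(0.220000, 1.224992) = -1.790810
  k2 = f(0.330000, 1.028003) = -1.086097
  y ← 1.224992 + (0.11/2)·(-1.790810 + (-1.086097)) = 1.066762
y(0.33) ≈ 1.0668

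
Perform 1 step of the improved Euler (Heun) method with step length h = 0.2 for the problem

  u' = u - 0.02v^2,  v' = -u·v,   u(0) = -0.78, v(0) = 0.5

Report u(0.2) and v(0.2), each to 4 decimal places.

Heun on (u,v): k1 = f(t_n, state_n); k2 = f(t_n + h, state_n + h·k1); state_{n+1} = state_n + (h/2)·(k1 + k2).
0.000000: (-0.780000, 0.500000)
  k1 = (-0.785000, 0.390000)
  predictor → (-0.937000, 0.578000)
  k2 = (-0.943682, 0.541586)
  → (-0.952868, 0.593159)
(u(0.2), v(0.2)) ≈ (-0.9529, 0.5932)

-0.9529, 0.5932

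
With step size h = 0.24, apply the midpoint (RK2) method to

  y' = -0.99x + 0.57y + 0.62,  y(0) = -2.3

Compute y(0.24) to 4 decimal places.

Midpoint: k1 = f(x_n, y_n); k2 = f(x_n + h/2, y_n + (h/2)·k1); y_{n+1} = y_n + h·k2.
x=0.000000, y=-2.300000:
  k1 = f(0.000000, -2.300000) = -0.691000
  k2 = f(0.120000, -2.382920) = -0.857064
  y ← -2.300000 + 0.24·(-0.857064) = -2.505695
y(0.24) ≈ -2.5057

-2.5057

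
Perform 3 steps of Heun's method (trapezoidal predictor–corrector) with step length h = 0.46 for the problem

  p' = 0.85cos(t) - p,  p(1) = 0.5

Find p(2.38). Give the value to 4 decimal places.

Heun: k1 = f(t_n, p_n); k2 = f(t_n + h, p_n + h·k1); p_{n+1} = p_n + (h/2)·(k1 + k2).
t=1.000000, p=0.500000:
  k1 = f(1.000000, 0.500000) = -0.040743
  k2 = f(1.460000, 0.481258) = -0.387274
  p ← 0.500000 + (0.46/2)·(-0.040743 + (-0.387274)) = 0.401556
t=1.460000, p=0.401556:
  k1 = f(1.460000, 0.401556) = -0.307572
  k2 = f(1.920000, 0.260073) = -0.550900
  p ← 0.401556 + (0.46/2)·(-0.307572 + (-0.550900)) = 0.204108
t=1.920000, p=0.204108:
  k1 = f(1.920000, 0.204108) = -0.494935
  k2 = f(2.380000, -0.023562) = -0.591615
  p ← 0.204108 + (0.46/2)·(-0.494935 + (-0.591615)) = -0.045799
p(2.38) ≈ -0.0458

-0.0458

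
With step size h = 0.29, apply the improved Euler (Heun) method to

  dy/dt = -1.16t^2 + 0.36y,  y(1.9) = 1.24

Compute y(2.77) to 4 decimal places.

-4.6945

Heun: k1 = f(t_n, y_n); k2 = f(t_n + h, y_n + h·k1); y_{n+1} = y_n + (h/2)·(k1 + k2).
t=1.900000, y=1.240000:
  k1 = f(1.900000, 1.240000) = -3.741200
  k2 = f(2.190000, 0.155052) = -5.507657
  y ← 1.240000 + (0.29/2)·(-3.741200 + (-5.507657)) = -0.101084
t=2.190000, y=-0.101084:
  k1 = f(2.190000, -0.101084) = -5.599866
  k2 = f(2.480000, -1.725046) = -7.755480
  y ← -0.101084 + (0.29/2)·(-5.599866 + (-7.755480)) = -2.037610
t=2.480000, y=-2.037610:
  k1 = f(2.480000, -2.037610) = -7.868003
  k2 = f(2.770000, -4.319331) = -10.455523
  y ← -2.037610 + (0.29/2)·(-7.868003 + (-10.455523)) = -4.694521
y(2.77) ≈ -4.6945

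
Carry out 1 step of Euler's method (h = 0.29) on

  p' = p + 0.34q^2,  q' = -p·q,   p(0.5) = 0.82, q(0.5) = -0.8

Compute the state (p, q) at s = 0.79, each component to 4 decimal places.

1.1209, -0.6098

Euler on (p,q): p_{n+1} = p_n + h·p', q_{n+1} = q_n + h·q'.
0.500000: (0.820000, -0.800000); f=(1.037600, 0.656000) → (1.120904, -0.609760)
(p(0.79), q(0.79)) ≈ (1.1209, -0.6098)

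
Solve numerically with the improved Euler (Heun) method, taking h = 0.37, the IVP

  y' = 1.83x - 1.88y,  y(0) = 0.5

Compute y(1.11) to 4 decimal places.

0.7287

Heun: k1 = f(x_n, y_n); k2 = f(x_n + h, y_n + h·k1); y_{n+1} = y_n + (h/2)·(k1 + k2).
x=0.000000, y=0.500000:
  k1 = f(0.000000, 0.500000) = -0.940000
  k2 = f(0.370000, 0.152200) = 0.390964
  y ← 0.500000 + (0.37/2)·(-0.940000 + 0.390964) = 0.398428
x=0.370000, y=0.398428:
  k1 = f(0.370000, 0.398428) = -0.071945
  k2 = f(0.740000, 0.371809) = 0.655200
  y ← 0.398428 + (0.37/2)·(-0.071945 + 0.655200) = 0.506330
x=0.740000, y=0.506330:
  k1 = f(0.740000, 0.506330) = 0.402299
  k2 = f(1.110000, 0.655181) = 0.799560
  y ← 0.506330 + (0.37/2)·(0.402299 + 0.799560) = 0.728674
y(1.11) ≈ 0.7287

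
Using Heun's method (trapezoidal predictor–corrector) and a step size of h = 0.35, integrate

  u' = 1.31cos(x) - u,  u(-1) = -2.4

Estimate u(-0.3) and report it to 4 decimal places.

-0.6894

Heun: k1 = f(x_n, u_n); k2 = f(x_n + h, u_n + h·k1); u_{n+1} = u_n + (h/2)·(k1 + k2).
x=-1.000000, u=-2.400000:
  k1 = f(-1.000000, -2.400000) = 3.107796
  k2 = f(-0.650000, -1.312271) = 2.355141
  u ← -2.400000 + (0.35/2)·(3.107796 + 2.355141) = -1.443986
x=-0.650000, u=-1.443986:
  k1 = f(-0.650000, -1.443986) = 2.486856
  k2 = f(-0.300000, -0.573586) = 1.825077
  u ← -1.443986 + (0.35/2)·(2.486856 + 1.825077) = -0.689398
u(-0.3) ≈ -0.6894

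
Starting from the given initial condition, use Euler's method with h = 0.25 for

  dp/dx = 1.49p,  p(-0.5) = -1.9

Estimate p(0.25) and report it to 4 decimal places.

-4.9124

Euler: p_{n+1} = p_n + h·f(x_n, p_n).
x=-0.500000, p=-1.900000: f=-2.831000 → p ← -1.900000 + 0.25·(-2.831000) = -2.607750
x=-0.250000, p=-2.607750: f=-3.885547 → p ← -2.607750 + 0.25·(-3.885547) = -3.579137
x=0.000000, p=-3.579137: f=-5.332914 → p ← -3.579137 + 0.25·(-5.332914) = -4.912365
p(0.25) ≈ -4.9124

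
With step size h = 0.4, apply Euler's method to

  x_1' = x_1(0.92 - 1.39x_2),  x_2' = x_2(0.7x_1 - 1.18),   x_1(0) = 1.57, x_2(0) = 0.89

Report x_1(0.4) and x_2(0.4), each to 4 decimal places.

Euler on (x_1,x_2): x_1_{n+1} = x_1_n + h·x_1', x_2_{n+1} = x_2_n + h·x_2'.
0.000000: (1.570000, 0.890000); f=(-0.497847, -0.072090) → (1.370861, 0.861164)
(x_1(0.4), x_2(0.4)) ≈ (1.3709, 0.8612)

1.3709, 0.8612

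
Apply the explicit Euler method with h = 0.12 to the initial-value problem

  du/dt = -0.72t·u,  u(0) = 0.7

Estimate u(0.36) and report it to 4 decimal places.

Euler: u_{n+1} = u_n + h·f(t_n, u_n).
t=0.000000, u=0.700000: f=0.000000 → u ← 0.700000 + 0.12·0.000000 = 0.700000
t=0.120000, u=0.700000: f=-0.060480 → u ← 0.700000 + 0.12·(-0.060480) = 0.692742
t=0.240000, u=0.692742: f=-0.119706 → u ← 0.692742 + 0.12·(-0.119706) = 0.678378
u(0.36) ≈ 0.6784

0.6784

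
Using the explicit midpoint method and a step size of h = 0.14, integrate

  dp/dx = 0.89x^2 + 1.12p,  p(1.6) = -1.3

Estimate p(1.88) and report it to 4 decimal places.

Midpoint: k1 = f(x_n, p_n); k2 = f(x_n + h/2, p_n + (h/2)·k1); p_{n+1} = p_n + h·k2.
x=1.600000, p=-1.300000:
  k1 = f(1.600000, -1.300000) = 0.822400
  k2 = f(1.670000, -1.242432) = 1.090597
  p ← -1.300000 + 0.14·1.090597 = -1.147316
x=1.740000, p=-1.147316:
  k1 = f(1.740000, -1.147316) = 1.409570
  k2 = f(1.810000, -1.048647) = 1.741245
  p ← -1.147316 + 0.14·1.741245 = -0.903542
p(1.88) ≈ -0.9035

-0.9035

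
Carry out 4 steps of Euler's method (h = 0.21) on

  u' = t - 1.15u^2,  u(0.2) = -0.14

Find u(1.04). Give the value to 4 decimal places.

0.2823

Euler: u_{n+1} = u_n + h·f(t_n, u_n).
t=0.200000, u=-0.140000: f=0.177460 → u ← -0.140000 + 0.21·0.177460 = -0.102733
t=0.410000, u=-0.102733: f=0.397863 → u ← -0.102733 + 0.21·0.397863 = -0.019182
t=0.620000, u=-0.019182: f=0.619577 → u ← -0.019182 + 0.21·0.619577 = 0.110929
t=0.830000, u=0.110929: f=0.815849 → u ← 0.110929 + 0.21·0.815849 = 0.282257
u(1.04) ≈ 0.2823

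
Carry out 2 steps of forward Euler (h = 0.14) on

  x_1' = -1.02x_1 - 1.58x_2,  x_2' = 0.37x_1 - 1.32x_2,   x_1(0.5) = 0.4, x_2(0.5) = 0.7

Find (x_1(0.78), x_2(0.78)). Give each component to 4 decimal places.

0.0304, 0.4918

Euler on (x_1,x_2): x_1_{n+1} = x_1_n + h·x_1', x_2_{n+1} = x_2_n + h·x_2'.
0.500000: (0.400000, 0.700000); f=(-1.514000, -0.776000) → (0.188040, 0.591360)
0.640000: (0.188040, 0.591360); f=(-1.126150, -0.711020) → (0.030379, 0.491817)
(x_1(0.78), x_2(0.78)) ≈ (0.0304, 0.4918)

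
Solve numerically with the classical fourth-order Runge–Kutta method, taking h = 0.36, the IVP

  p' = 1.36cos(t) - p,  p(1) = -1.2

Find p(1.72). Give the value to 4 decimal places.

-0.4703

RK4: k1 = f(t_n, p_n); k2 = f(t_n + h/2, p_n + (h/2)·k1); k3 = f(t_n + h/2, p_n + (h/2)·k2); k4 = f(t_n + h, p_n + h·k3); p_{n+1} = p_n + (h/6)·(k1 + 2k2 + 2k3 + k4).
t=1.000000, p=-1.200000:
  k1 = f(1.000000, -1.200000) = 1.934811
  k2 = f(1.180000, -0.851734) = 1.369792
  k3 = f(1.180000, -0.953437) = 1.471495
  k4 = f(1.360000, -0.670262) = 0.954826
  p ← -1.200000 + (0.36/6)·(k1 + 2k2 + 2k3 + k4) = -0.685667
t=1.360000, p=-0.685667:
  k1 = f(1.360000, -0.685667) = 0.970232
  k2 = f(1.540000, -0.511026) = 0.552902
  k3 = f(1.540000, -0.586145) = 0.628021
  k4 = f(1.720000, -0.459580) = 0.257415
  p ← -0.685667 + (0.36/6)·(k1 + 2k2 + 2k3 + k4) = -0.470298
p(1.72) ≈ -0.4703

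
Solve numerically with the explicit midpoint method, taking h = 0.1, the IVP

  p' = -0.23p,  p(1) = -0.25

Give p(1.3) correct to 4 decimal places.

-0.2333

Midpoint: k1 = f(x_n, p_n); k2 = f(x_n + h/2, p_n + (h/2)·k1); p_{n+1} = p_n + h·k2.
x=1.000000, p=-0.250000:
  k1 = f(1.000000, -0.250000) = 0.057500
  k2 = f(1.050000, -0.247125) = 0.056839
  p ← -0.250000 + 0.1·0.056839 = -0.244316
x=1.100000, p=-0.244316:
  k1 = f(1.100000, -0.244316) = 0.056193
  k2 = f(1.150000, -0.241506) = 0.055546
  p ← -0.244316 + 0.1·0.055546 = -0.238761
x=1.200000, p=-0.238761:
  k1 = f(1.200000, -0.238761) = 0.054915
  k2 = f(1.250000, -0.236016) = 0.054284
  p ← -0.238761 + 0.1·0.054284 = -0.233333
p(1.3) ≈ -0.2333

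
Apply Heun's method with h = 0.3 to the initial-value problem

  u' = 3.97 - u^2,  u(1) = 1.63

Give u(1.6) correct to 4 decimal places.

1.8976

Heun: k1 = f(t_n, u_n); k2 = f(t_n + h, u_n + h·k1); u_{n+1} = u_n + (h/2)·(k1 + k2).
t=1.000000, u=1.630000:
  k1 = f(1.000000, 1.630000) = 1.313100
  k2 = f(1.300000, 2.023930) = -0.126293
  u ← 1.630000 + (0.3/2)·(1.313100 + (-0.126293)) = 1.808021
t=1.300000, u=1.808021:
  k1 = f(1.300000, 1.808021) = 0.701060
  k2 = f(1.600000, 2.018339) = -0.103692
  u ← 1.808021 + (0.3/2)·(0.701060 + (-0.103692)) = 1.897626
u(1.6) ≈ 1.8976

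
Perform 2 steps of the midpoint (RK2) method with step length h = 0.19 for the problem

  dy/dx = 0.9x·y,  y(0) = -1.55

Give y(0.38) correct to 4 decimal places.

-1.6532

Midpoint: k1 = f(x_n, y_n); k2 = f(x_n + h/2, y_n + (h/2)·k1); y_{n+1} = y_n + h·k2.
x=0.000000, y=-1.550000:
  k1 = f(0.000000, -1.550000) = 0.000000
  k2 = f(0.095000, -1.550000) = -0.132525
  y ← -1.550000 + 0.19·(-0.132525) = -1.575180
x=0.190000, y=-1.575180:
  k1 = f(0.190000, -1.575180) = -0.269356
  k2 = f(0.285000, -1.600769) = -0.410597
  y ← -1.575180 + 0.19·(-0.410597) = -1.653193
y(0.38) ≈ -1.6532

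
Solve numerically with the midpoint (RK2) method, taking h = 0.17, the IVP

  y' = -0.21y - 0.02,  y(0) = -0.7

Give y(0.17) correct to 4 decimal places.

Midpoint: k1 = f(t_n, y_n); k2 = f(t_n + h/2, y_n + (h/2)·k1); y_{n+1} = y_n + h·k2.
t=0.000000, y=-0.700000:
  k1 = f(0.000000, -0.700000) = 0.127000
  k2 = f(0.085000, -0.689205) = 0.124733
  y ← -0.700000 + 0.17·0.124733 = -0.678795
y(0.17) ≈ -0.6788

-0.6788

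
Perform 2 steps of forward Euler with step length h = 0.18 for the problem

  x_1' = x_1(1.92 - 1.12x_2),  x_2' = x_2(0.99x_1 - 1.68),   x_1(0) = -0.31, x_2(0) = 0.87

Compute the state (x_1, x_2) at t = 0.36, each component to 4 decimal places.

Euler on (x_1,x_2): x_1_{n+1} = x_1_n + h·x_1', x_2_{n+1} = x_2_n + h·x_2'.
0.000000: (-0.310000, 0.870000); f=(-0.293136, -1.728603) → (-0.362764, 0.558851)
0.180000: (-0.362764, 0.558851); f=(-0.469449, -1.139575) → (-0.447265, 0.353728)
(x_1(0.36), x_2(0.36)) ≈ (-0.4473, 0.3537)

-0.4473, 0.3537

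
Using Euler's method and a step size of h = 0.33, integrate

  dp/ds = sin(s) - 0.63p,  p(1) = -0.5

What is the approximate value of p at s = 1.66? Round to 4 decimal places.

Euler: p_{n+1} = p_n + h·f(s_n, p_n).
s=1.000000, p=-0.500000: f=1.156471 → p ← -0.500000 + 0.33·1.156471 = -0.118365
s=1.330000, p=-0.118365: f=1.045718 → p ← -0.118365 + 0.33·1.045718 = 0.226722
p(1.66) ≈ 0.2267

0.2267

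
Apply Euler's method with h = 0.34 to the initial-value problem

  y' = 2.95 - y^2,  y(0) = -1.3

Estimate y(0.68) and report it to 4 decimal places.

Euler: y_{n+1} = y_n + h·f(x_n, y_n).
x=0.000000, y=-1.300000: f=1.260000 → y ← -1.300000 + 0.34·1.260000 = -0.871600
x=0.340000, y=-0.871600: f=2.190313 → y ← -0.871600 + 0.34·2.190313 = -0.126893
y(0.68) ≈ -0.1269

-0.1269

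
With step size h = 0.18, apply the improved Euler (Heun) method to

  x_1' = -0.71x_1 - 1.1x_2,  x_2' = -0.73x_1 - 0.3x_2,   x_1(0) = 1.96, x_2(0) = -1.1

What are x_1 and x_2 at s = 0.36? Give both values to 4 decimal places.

Heun on (x_1,x_2): k1 = f(s_n, state_n); k2 = f(s_n + h, state_n + h·k1); state_{n+1} = state_n + (h/2)·(k1 + k2).
0.000000: (1.960000, -1.100000)
  k1 = (-0.181600, -1.100800)
  predictor → (1.927312, -1.298144)
  k2 = (0.059567, -1.017495)
  → (1.949017, -1.290647)
0.180000: (1.949017, -1.290647)
  k1 = (0.035909, -1.035588)
  predictor → (1.955481, -1.477052)
  k2 = (0.236366, -0.984385)
  → (1.973522, -1.472444)
(x_1(0.36), x_2(0.36)) ≈ (1.9735, -1.4724)

1.9735, -1.4724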